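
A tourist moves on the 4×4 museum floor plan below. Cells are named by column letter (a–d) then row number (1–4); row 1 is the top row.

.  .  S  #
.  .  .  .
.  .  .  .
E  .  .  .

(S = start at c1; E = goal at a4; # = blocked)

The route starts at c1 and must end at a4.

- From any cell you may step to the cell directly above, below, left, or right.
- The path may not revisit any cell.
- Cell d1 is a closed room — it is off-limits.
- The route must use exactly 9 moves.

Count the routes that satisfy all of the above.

Need simple routes of exactly 9 moves from c1 to a4 (Manhattan distance 5, so 2 moves are spent on a detour and 2 undoing it).
Branch systematically from the start, pruning whenever the remaining move budget drops below the Manhattan distance to a4 or differs from it in parity. Grouping the completions by first move — via c2: 11; via b1: 13 — and summing: 11 + 13 = 24.
That gives 24 routes.

24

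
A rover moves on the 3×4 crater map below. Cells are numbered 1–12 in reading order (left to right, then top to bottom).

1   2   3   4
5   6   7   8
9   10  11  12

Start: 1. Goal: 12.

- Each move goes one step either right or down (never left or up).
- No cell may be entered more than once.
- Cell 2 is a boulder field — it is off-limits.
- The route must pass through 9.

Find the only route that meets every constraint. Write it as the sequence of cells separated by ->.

Moves only go right or down, so the column and row indices never decrease.
Route from 1: 2× down (reaching 9), 3× right (reaching 12) — 5 moves in all.
Check: all required cells visited.

1 -> 5 -> 9 -> 10 -> 11 -> 12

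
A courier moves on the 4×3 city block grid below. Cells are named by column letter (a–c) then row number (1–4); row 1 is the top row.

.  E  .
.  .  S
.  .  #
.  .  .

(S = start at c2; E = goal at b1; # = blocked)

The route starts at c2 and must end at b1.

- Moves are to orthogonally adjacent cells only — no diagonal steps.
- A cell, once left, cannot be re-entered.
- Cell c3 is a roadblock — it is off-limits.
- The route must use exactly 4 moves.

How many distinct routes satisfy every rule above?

1

Need simple routes of exactly 4 moves from c2 to b1 (Manhattan distance 2, so 1 moves are spent on a detour and 1 undoing it).
Enumerating: c2 b2 a2 a1 b1.
That gives 1 route.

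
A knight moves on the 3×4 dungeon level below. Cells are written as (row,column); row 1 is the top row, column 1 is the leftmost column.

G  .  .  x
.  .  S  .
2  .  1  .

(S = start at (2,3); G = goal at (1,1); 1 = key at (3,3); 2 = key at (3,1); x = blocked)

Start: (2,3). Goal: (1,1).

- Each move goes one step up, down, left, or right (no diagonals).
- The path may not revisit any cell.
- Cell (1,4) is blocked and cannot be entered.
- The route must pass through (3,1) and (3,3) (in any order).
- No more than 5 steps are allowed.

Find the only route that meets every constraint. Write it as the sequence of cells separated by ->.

(2,3) -> (3,3) -> (3,2) -> (3,1) -> (2,1) -> (1,1)

The 5-move cap with required stops at (3,1), (3,3) leaves no slack for detours.
Route from (2,3): down 1 to (3,3), left 2 to (3,1), up 2 to (1,1) — 5 moves in all.
Check: all required cells visited; 5 ≤ 5 moves.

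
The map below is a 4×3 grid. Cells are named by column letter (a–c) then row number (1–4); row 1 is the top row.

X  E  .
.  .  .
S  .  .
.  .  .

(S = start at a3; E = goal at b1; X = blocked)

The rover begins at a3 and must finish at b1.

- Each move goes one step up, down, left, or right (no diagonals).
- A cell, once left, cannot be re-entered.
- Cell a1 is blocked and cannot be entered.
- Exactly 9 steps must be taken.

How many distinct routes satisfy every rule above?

2

Need simple routes of exactly 9 moves from a3 to b1 (Manhattan distance 3, so 3 moves are spent on a detour and 3 undoing it).
Enumerating: a3 a2 b2 b3 b4 c4 c3 c2 c1 b1 | a3 a4 b4 c4 c3 b3 b2 c2 c1 b1.
That gives 2 routes.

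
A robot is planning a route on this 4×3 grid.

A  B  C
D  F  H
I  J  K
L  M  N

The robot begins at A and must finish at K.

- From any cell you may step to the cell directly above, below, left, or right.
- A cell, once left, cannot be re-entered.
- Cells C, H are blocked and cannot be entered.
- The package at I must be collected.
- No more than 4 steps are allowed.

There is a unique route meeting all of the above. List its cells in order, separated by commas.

A, D, I, J, K

The budget equals the shortest possible length, so every move has to be on a shortest route through the required cells.
Route from A: down 2 to I, right 2 to K — 4 moves in all.
Check: all required cells visited; 4 ≤ 4 moves.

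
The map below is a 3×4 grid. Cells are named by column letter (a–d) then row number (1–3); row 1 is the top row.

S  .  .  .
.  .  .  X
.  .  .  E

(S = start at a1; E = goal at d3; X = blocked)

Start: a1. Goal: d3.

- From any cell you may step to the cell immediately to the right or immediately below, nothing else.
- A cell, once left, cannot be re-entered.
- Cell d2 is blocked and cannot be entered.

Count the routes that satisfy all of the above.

6

A right/down-only route from a1 to d3 makes exactly 2 down-moves and 3 right-moves in some order.
With no other constraints that would be C(5,2) = 10 routes.
Subtract routes through each blocked cell (inclusion–exclusion for overlaps): − through d2: 4 → 6.
That gives 6 routes.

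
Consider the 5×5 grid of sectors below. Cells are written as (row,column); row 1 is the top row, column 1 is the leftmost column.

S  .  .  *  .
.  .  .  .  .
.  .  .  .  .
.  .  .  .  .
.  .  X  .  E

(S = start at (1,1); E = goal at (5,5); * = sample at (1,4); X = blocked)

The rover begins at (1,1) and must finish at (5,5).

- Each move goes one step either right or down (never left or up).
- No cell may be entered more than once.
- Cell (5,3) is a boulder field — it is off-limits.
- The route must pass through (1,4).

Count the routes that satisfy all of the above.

5

A right/down-only route from (1,1) to (5,5) makes exactly 4 down-moves and 4 right-moves in some order.
With no other constraints that would be C(8,4) = 70 routes.
Split at (1,4) and multiply the segment counts (each segment already excludes blocked cells): (1,1)→(1,4): 1; (1,4)→(5,5): 5; product = 5.
That gives 5 routes.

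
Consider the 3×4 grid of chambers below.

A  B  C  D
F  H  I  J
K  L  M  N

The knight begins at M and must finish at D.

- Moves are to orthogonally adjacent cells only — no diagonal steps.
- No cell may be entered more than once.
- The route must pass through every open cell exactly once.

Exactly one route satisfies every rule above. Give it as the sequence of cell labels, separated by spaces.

M N J I H L K F A B C D

Need to visit all 12 open cells exactly once, starting at M and ending at D.
Route from M: right 1 to N, up 1 to J, left 2 to H, down 1 to L, left 1 to K, up 2 to A, right 3 to D — 11 moves in all.
Check: all 12 open cells covered.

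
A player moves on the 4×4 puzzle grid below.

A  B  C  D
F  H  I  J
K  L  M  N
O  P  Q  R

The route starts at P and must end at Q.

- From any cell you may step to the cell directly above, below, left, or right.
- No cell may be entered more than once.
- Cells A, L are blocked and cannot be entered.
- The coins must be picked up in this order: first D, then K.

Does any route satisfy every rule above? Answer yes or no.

no

Ignoring the required order, 6 revisit-free routes from P to Q pass through all of D and K; the waypoint orders that occur are K → D (6) — never D → K.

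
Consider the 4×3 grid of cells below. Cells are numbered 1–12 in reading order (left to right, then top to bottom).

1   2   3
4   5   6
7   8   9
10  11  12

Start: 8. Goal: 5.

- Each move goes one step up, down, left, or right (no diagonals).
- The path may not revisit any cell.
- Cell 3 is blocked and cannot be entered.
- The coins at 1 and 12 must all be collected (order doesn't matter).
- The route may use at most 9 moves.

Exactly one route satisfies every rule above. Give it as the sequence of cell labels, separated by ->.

Any route must reach 1 and 12 and still end at 5 within 9 moves, so the order of the required stops is forced.
Route from 8: right 1 to 9, down 1 to 12, left 2 to 10, up 3 to 1, right 1 to 2, down 1 to 5 — 9 moves in all.
Check: all required cells visited; 9 ≤ 9 moves.

8 -> 9 -> 12 -> 11 -> 10 -> 7 -> 4 -> 1 -> 2 -> 5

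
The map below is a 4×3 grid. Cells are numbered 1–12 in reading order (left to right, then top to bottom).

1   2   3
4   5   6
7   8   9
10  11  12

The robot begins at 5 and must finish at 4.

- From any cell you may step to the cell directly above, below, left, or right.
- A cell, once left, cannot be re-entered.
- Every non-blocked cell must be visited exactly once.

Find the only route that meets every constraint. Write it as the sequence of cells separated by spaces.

Need to visit all 12 open cells exactly once, starting at 5 and ending at 4.
Cell 1 has only two open neighbours (4 and 2), so the path must pass straight through it: one of those is the cell it's entered from and the other is where it exits.
Route from 5: down 1 to 8, left 1 to 7, down 1 to 10, right 2 to 12, up 3 to 3, left 2 to 1, down 1 to 4 — 11 moves in all.
Check: all 12 open cells covered.

5 8 7 10 11 12 9 6 3 2 1 4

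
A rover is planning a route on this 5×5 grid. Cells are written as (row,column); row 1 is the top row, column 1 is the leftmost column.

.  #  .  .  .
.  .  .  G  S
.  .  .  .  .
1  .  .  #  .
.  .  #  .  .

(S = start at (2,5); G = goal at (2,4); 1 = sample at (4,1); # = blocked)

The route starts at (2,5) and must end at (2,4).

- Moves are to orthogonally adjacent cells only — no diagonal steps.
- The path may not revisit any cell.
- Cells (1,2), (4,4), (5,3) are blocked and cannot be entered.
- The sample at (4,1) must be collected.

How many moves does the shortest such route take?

Any route passes through (4,1) somewhere between (2,5) and (2,4). Summing Manhattan distances along the two legs ((2,5) → (4,1) → (2,4)) gives a lower bound of 6 + 5 = 11 moves.
A route of 11 moves achieves this: (2,5) → (3,5) → (3,4) → (3,3) → (4,3) → (4,2) → (4,1) → (3,1) → (2,1) → (2,2) → (2,3) → (2,4).
Since 11 matches the lower bound, it is optimal.

11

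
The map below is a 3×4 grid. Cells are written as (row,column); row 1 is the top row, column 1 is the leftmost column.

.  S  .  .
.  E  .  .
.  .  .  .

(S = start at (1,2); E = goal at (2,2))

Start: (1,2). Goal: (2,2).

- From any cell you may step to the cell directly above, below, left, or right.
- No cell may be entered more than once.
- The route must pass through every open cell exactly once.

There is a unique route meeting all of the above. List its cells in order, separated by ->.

(1,2) -> (1,1) -> (2,1) -> (3,1) -> (3,2) -> (3,3) -> (3,4) -> (2,4) -> (1,4) -> (1,3) -> (2,3) -> (2,2)

Need to visit all 12 open cells exactly once, starting at (1,2) and ending at (2,2).
Cell (1,4) has only two open neighbours ((2,4) and (1,3)), so the path must pass straight through it: one of those is the cell it's entered from and the other is where it exits.
Route from (1,2): left 1 to (1,1), down 2 to (3,1), right 3 to (3,4), up 2 to (1,4), left 1 to (1,3), down 1 to (2,3), left 1 to (2,2) — 11 moves in all.
Check: all 12 open cells covered.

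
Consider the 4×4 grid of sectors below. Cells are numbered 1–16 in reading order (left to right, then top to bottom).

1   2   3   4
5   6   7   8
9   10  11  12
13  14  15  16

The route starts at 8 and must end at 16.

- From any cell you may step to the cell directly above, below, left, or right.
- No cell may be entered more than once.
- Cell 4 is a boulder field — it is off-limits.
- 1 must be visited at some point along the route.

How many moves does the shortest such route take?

10

Any route passes through 1 somewhere between 8 and 16. Summing Manhattan distances along the two legs (8 → 1 → 16) gives a lower bound of 4 + 6 = 10 moves.
A route of 10 moves achieves this: 8 → 7 → 3 → 2 → 1 → 5 → 9 → 13 → 14 → 15 → 16.
Since 10 matches the lower bound, it is optimal.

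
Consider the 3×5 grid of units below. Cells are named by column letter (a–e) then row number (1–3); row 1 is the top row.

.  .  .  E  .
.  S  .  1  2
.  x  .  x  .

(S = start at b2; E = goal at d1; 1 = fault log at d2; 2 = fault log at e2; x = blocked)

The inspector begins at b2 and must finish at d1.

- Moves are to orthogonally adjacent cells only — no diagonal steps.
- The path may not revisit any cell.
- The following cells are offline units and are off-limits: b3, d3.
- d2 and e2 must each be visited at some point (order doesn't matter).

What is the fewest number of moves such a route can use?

Any route passes through d2 and e2 in some order between b2 and d1. Summing Manhattan distances along each leg and taking the cheapest ordering (b2 → d2 → e2 → d1) gives a lower bound of 2 + 1 + 2 = 5 moves.
A route of 5 moves achieves this: b2 → c2 → d2 → e2 → e1 → d1.
Since 5 matches the lower bound, it is optimal.

5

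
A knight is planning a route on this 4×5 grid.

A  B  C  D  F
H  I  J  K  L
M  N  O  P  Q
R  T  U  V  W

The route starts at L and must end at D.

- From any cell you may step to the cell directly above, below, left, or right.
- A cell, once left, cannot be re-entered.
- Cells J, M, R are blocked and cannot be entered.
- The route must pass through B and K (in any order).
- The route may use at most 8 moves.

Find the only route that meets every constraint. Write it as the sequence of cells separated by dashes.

The 8-move cap with required stops at B, K leaves no slack for detours.
Route from L: left to K, down to P, 2× left (reaching N), 2× up (reaching B), 2× right (reaching D) — 8 moves in all.
Check: all required cells visited; 8 ≤ 8 moves.

L - K - P - O - N - I - B - C - D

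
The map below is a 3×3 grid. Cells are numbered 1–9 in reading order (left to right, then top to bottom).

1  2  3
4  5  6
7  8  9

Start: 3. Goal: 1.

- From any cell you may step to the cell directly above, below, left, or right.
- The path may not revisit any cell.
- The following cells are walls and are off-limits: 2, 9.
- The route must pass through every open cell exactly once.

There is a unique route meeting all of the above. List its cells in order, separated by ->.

Need to visit all 7 open cells exactly once, starting at 3 and ending at 1.
Route from 3: down 1 to 6, left 1 to 5, down 1 to 8, left 1 to 7, up 2 to 1 — 6 moves in all.
Check: all 7 open cells covered.

3 -> 6 -> 5 -> 8 -> 7 -> 4 -> 1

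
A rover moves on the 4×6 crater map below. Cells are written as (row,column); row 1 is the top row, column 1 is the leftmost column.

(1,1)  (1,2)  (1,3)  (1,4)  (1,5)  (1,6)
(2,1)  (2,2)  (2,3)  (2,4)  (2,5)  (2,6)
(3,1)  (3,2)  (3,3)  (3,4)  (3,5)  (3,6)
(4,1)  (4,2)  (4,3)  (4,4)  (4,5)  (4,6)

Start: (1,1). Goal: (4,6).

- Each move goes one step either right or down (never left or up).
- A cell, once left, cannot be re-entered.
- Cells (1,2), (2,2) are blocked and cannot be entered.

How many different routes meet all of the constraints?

6

A right/down-only route from (1,1) to (4,6) makes exactly 3 down-moves and 5 right-moves in some order.
With no other constraints that would be C(8,3) = 56 routes.
Subtract routes through each blocked cell (inclusion–exclusion for overlaps): − through (1,2): 35 − through (2,2): 30 + through (1,2)&(2,2): 15 → 6.
That gives 6 routes.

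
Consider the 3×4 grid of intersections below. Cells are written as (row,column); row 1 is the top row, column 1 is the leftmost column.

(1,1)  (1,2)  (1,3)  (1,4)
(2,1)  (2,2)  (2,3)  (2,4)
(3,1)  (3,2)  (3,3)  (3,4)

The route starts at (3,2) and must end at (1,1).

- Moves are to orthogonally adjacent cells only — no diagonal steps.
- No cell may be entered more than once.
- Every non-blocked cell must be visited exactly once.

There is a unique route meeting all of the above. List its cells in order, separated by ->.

(3,2) -> (3,1) -> (2,1) -> (2,2) -> (2,3) -> (3,3) -> (3,4) -> (2,4) -> (1,4) -> (1,3) -> (1,2) -> (1,1)

Need to visit all 12 open cells exactly once, starting at (3,2) and ending at (1,1).
Cell (1,4) has only two open neighbours ((2,4) and (1,3)), so the path must pass straight through it: one of those is the cell it's entered from and the other is where it exits.
Route from (3,2): left to (3,1), up to (2,1), 2× right (reaching (2,3)), down to (3,3), right to (3,4), 2× up (reaching (1,4)), 3× left (reaching (1,1)) — 11 moves in all.
Check: all 12 open cells covered.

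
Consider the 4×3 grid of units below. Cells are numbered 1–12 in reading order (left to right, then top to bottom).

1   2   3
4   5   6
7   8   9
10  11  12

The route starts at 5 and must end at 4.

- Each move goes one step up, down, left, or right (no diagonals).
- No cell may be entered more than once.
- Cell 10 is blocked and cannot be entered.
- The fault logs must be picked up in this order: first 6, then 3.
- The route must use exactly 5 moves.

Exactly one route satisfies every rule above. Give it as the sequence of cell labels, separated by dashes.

5 - 6 - 3 - 2 - 1 - 4

The waypoints must appear in the order 6, 3, with no cell reused.
Route from 5: right to 6, up to 3, 2× left (reaching 1), down to 4 — 5 moves in all.
Check: order respected (6 at step 1, 3 at step 2); 5 moves as required.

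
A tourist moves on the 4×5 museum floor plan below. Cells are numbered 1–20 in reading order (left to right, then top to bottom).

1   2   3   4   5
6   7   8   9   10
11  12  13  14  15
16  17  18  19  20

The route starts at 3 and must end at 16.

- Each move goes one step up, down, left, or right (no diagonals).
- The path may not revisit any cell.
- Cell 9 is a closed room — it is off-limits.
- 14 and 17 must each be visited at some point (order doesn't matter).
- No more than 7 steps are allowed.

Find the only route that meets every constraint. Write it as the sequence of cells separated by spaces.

The 7-move cap with required stops at 14, 17 leaves no slack for detours.
Route from 3: down 2 to 13, right 1 to 14, down 1 to 19, left 3 to 16 — 7 moves in all.
Check: all required cells visited; 7 ≤ 7 moves.

3 8 13 14 19 18 17 16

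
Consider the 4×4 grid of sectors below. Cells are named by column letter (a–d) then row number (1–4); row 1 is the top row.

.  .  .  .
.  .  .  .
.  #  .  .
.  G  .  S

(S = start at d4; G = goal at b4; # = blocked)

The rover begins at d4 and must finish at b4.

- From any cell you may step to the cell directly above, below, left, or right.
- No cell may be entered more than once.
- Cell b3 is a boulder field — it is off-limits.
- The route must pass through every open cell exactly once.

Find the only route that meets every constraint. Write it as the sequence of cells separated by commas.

Need to visit all 15 open cells exactly once, starting at d4 and ending at b4.
Route from d4: left 1 to c4, up 1 to c3, right 1 to d3, up 2 to d1, left 1 to c1, down 1 to c2, left 1 to b2, up 1 to b1, left 1 to a1, down 3 to a4, right 1 to b4 — 14 moves in all.
Check: all 15 open cells covered.

d4, c4, c3, d3, d2, d1, c1, c2, b2, b1, a1, a2, a3, a4, b4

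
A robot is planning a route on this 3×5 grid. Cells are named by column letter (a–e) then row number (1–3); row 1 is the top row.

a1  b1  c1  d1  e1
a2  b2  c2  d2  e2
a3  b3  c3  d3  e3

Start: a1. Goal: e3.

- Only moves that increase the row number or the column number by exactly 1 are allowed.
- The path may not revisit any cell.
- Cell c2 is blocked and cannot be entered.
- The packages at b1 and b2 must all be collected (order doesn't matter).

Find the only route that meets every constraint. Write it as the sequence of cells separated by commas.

Moves only go right or down, so the column and row indices never decrease.
Route from a1: right 1 to b1, down 2 to b3, right 3 to e3 — 6 moves in all.
Check: all required cells visited.

a1, b1, b2, b3, c3, d3, e3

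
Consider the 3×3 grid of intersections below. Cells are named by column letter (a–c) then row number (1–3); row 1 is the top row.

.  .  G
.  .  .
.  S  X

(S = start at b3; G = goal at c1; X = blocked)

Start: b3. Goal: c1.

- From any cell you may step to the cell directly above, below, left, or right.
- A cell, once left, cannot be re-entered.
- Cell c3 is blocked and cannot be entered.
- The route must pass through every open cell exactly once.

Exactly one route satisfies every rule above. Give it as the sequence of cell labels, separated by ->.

b3 -> a3 -> a2 -> a1 -> b1 -> b2 -> c2 -> c1

Need to visit all 8 open cells exactly once, starting at b3 and ending at c1.
Cell c2 has only two open neighbours (c1 and b2), so the path must pass straight through it: one of those is the cell it's entered from and the other is where it exits.
Route from b3: left 1 to a3, up 2 to a1, right 1 to b1, down 1 to b2, right 1 to c2, up 1 to c1 — 7 moves in all.
Check: all 8 open cells covered.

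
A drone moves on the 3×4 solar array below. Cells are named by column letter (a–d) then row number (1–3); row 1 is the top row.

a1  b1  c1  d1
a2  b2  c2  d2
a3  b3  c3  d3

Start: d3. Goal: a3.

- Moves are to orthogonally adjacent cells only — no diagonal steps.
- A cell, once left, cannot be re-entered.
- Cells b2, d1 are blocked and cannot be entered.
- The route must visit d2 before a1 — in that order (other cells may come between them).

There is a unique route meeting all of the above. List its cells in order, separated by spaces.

d3 d2 c2 c1 b1 a1 a2 a3

The waypoints must appear in the order d2, a1, with no cell reused.
Route from d3: up to d2, left to c2, up to c1, 2× left (reaching a1), 2× down (reaching a3) — 7 moves in all.
Check: order respected (d2 at step 1, a1 at step 5).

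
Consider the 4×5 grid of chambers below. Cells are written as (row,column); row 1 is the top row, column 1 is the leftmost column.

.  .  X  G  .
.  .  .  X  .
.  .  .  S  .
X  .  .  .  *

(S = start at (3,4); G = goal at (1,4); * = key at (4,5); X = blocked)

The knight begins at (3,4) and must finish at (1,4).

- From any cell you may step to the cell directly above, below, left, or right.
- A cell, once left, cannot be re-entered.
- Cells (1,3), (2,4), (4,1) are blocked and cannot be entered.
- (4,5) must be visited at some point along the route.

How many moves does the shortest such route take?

6

Any route passes through (4,5) somewhere between (3,4) and (1,4). Summing Manhattan distances along the two legs ((3,4) → (4,5) → (1,4)) gives a lower bound of 2 + 4 = 6 moves.
A route of 6 moves achieves this: (3,4) → (4,4) → (4,5) → (3,5) → (2,5) → (1,5) → (1,4).
Since 6 matches the lower bound, it is optimal.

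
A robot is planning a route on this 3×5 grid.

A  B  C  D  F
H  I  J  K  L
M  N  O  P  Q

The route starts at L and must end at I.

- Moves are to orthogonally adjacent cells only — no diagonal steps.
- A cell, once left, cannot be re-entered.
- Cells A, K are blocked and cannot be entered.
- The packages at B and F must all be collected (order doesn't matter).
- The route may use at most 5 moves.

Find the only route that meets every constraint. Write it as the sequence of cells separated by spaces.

L F D C B I

Any route must reach B and F and still end at I within 5 moves, so the order of the required stops is forced.
Route from L: up 1 to F, left 3 to B, down 1 to I — 5 moves in all.
Check: all required cells visited; 5 ≤ 5 moves.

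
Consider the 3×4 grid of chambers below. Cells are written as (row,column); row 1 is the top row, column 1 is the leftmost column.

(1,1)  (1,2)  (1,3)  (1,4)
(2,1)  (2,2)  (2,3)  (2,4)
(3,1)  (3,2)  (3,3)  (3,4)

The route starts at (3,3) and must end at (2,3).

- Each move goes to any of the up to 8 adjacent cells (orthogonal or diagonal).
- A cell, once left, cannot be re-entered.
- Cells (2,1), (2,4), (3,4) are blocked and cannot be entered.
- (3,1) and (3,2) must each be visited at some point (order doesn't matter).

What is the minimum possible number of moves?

Any route passes through (3,1) and (3,2) in some order between (3,3) and (2,3). Summing Chebyshev distances along each leg and taking the cheapest ordering ((3,3) → (3,1) → (3,2) → (2,3)) gives a lower bound of 2 + 1 + 1 = 4 moves.
A route of 4 moves achieves this: (3,3) → (2,2) → (3,1) → (3,2) → (2,3).
Since 4 matches the lower bound, it is optimal.

4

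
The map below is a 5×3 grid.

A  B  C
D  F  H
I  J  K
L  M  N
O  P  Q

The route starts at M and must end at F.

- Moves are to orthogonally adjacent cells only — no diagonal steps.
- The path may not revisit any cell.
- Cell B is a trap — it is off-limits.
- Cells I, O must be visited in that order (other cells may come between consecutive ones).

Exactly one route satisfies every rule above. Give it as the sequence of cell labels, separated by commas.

M, J, I, L, O, P, Q, N, K, H, F

The waypoints must appear in the order I, O, with no cell reused.
Route from M: up 1 to J, left 1 to I, down 2 to O, right 2 to Q, up 3 to H, left 1 to F — 10 moves in all.
Check: order respected (I at step 2, O at step 4).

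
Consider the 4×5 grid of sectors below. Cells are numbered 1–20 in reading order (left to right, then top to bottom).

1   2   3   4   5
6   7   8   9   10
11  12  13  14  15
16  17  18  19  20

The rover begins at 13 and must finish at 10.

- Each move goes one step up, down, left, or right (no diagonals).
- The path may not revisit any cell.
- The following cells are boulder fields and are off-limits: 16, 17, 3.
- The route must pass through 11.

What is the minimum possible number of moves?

7

Any route passes through 11 somewhere between 13 and 10. Summing Manhattan distances along the two legs (13 → 11 → 10) gives a lower bound of 2 + 5 = 7 moves.
A route of 7 moves achieves this: 13 → 12 → 11 → 6 → 7 → 8 → 9 → 10.
Since 7 matches the lower bound, it is optimal.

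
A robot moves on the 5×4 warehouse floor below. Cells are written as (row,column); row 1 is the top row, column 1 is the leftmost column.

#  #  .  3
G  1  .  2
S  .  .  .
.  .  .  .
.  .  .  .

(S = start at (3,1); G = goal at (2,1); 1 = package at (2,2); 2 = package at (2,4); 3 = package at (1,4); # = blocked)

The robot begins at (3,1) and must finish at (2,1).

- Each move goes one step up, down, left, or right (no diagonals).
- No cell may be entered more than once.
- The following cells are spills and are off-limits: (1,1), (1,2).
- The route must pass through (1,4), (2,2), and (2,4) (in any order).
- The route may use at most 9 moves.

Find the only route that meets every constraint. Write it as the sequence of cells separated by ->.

(3,1) -> (3,2) -> (3,3) -> (3,4) -> (2,4) -> (1,4) -> (1,3) -> (2,3) -> (2,2) -> (2,1)

Any route must reach (1,4), (2,2), and (2,4) and still end at (2,1) within 9 moves, so the order of the required stops is forced.
Route from (3,1): right 3 to (3,4), up 2 to (1,4), left 1 to (1,3), down 1 to (2,3), left 2 to (2,1) — 9 moves in all.
Check: all required cells visited; 9 ≤ 9 moves.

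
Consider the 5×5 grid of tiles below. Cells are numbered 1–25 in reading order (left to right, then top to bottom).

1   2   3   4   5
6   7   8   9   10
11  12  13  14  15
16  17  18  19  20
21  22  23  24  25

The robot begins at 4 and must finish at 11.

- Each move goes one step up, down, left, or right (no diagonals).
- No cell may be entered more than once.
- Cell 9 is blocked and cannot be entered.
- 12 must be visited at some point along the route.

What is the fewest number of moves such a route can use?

Any route passes through 12 somewhere between 4 and 11. Summing Manhattan distances along the two legs (4 → 12 → 11) gives a lower bound of 4 + 1 = 5 moves.
A route of 5 moves achieves this: 4 → 3 → 8 → 13 → 12 → 11.
Since 5 matches the lower bound, it is optimal.

5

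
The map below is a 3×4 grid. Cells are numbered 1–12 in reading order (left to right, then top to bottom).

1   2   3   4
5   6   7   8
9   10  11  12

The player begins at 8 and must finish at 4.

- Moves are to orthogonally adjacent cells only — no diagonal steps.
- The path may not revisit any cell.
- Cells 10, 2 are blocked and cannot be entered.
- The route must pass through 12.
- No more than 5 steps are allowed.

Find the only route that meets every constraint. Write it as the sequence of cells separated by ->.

8 -> 12 -> 11 -> 7 -> 3 -> 4

Any route must reach 12 and still end at 4 within 5 moves, so the order of the required stops is forced.
Route from 8: down 1 to 12, left 1 to 11, up 2 to 3, right 1 to 4 — 5 moves in all.
Check: all required cells visited; 5 ≤ 5 moves.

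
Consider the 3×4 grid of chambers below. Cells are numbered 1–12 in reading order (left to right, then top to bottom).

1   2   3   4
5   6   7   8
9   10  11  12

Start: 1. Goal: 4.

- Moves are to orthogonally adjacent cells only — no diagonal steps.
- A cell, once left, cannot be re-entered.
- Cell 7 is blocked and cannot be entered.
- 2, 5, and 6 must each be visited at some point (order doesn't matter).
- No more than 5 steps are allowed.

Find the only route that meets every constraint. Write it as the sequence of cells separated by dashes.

Any route must reach 2, 5, and 6 and still end at 4 within 5 moves, so the order of the required stops is forced.
Route from 1: down to 5, right to 6, up to 2, 2× right (reaching 4) — 5 moves in all.
Check: all required cells visited; 5 ≤ 5 moves.

1 - 5 - 6 - 2 - 3 - 4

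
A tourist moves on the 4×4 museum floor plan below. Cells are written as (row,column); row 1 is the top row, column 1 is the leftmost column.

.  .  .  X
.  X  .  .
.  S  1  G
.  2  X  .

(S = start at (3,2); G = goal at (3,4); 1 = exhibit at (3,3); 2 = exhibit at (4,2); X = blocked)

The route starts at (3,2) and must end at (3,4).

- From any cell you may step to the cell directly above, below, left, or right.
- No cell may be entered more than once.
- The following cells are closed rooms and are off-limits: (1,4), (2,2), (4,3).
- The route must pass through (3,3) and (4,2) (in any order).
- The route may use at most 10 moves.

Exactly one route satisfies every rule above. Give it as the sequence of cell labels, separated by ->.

(3,2) -> (4,2) -> (4,1) -> (3,1) -> (2,1) -> (1,1) -> (1,2) -> (1,3) -> (2,3) -> (3,3) -> (3,4)

Any route must reach (3,3) and (4,2) and still end at (3,4) within 10 moves, so the order of the required stops is forced.
Route from (3,2): down to (4,2), left to (4,1), 3× up (reaching (1,1)), 2× right (reaching (1,3)), 2× down (reaching (3,3)), right to (3,4) — 10 moves in all.
Check: all required cells visited; 10 ≤ 10 moves.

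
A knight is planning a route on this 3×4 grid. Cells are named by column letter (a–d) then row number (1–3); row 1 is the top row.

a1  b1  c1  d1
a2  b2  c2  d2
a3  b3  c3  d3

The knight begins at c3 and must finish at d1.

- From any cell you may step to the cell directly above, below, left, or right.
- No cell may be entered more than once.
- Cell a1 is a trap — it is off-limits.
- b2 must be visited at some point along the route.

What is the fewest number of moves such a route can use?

5

Any route passes through b2 somewhere between c3 and d1. Summing Manhattan distances along the two legs (c3 → b2 → d1) gives a lower bound of 2 + 3 = 5 moves.
A route of 5 moves achieves this: c3 → c2 → b2 → b1 → c1 → d1.
Since 5 matches the lower bound, it is optimal.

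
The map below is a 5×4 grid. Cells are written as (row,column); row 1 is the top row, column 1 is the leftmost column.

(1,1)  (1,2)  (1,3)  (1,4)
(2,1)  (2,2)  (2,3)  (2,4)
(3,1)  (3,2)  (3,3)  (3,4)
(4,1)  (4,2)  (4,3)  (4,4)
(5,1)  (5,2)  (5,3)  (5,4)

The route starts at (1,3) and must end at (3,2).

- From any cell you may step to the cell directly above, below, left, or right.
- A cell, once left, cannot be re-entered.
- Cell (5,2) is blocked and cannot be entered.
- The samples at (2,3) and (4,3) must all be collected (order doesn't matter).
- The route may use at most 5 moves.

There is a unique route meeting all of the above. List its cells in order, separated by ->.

(1,3) -> (2,3) -> (3,3) -> (4,3) -> (4,2) -> (3,2)

The budget equals the shortest possible length, so every move has to be on a shortest route through the required cells.
Route from (1,3): down 3 to (4,3), left 1 to (4,2), up 1 to (3,2) — 5 moves in all.
Check: all required cells visited; 5 ≤ 5 moves.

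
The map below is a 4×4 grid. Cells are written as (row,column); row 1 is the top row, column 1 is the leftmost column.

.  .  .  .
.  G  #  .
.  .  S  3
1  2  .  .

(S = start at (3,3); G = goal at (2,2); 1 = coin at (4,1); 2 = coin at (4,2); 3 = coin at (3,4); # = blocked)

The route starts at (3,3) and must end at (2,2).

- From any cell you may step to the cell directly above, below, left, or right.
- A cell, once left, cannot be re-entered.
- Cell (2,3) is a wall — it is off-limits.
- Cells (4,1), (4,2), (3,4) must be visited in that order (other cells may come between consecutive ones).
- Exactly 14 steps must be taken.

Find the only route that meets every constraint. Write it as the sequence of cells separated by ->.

The waypoints must appear in the order (4,1), (4,2), (3,4), with no cell reused.
Route from (3,3): 2× left (reaching (3,1)), down to (4,1), 3× right (reaching (4,4)), 3× up (reaching (1,4)), 3× left (reaching (1,1)), down to (2,1), right to (2,2) — 14 moves in all.
Check: order respected (1 at step 3, 2 at step 4, 3 at step 7); 14 moves as required.

(3,3) -> (3,2) -> (3,1) -> (4,1) -> (4,2) -> (4,3) -> (4,4) -> (3,4) -> (2,4) -> (1,4) -> (1,3) -> (1,2) -> (1,1) -> (2,1) -> (2,2)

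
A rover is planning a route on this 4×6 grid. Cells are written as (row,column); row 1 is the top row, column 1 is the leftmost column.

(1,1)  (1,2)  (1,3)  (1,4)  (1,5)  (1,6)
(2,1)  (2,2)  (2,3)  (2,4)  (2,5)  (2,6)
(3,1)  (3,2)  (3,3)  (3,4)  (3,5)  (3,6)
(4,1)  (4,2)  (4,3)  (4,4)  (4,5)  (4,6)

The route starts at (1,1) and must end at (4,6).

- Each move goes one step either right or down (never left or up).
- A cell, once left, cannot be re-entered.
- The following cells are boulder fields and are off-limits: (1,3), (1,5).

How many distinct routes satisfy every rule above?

A right/down-only route from (1,1) to (4,6) makes exactly 3 down-moves and 5 right-moves in some order.
With no other constraints that would be C(8,3) = 56 routes.
Subtract routes through each blocked cell (inclusion–exclusion for overlaps): − through (1,3): 20 − through (1,5): 4 + through (1,3)&(1,5): 4 → 36.
That gives 36 routes.

36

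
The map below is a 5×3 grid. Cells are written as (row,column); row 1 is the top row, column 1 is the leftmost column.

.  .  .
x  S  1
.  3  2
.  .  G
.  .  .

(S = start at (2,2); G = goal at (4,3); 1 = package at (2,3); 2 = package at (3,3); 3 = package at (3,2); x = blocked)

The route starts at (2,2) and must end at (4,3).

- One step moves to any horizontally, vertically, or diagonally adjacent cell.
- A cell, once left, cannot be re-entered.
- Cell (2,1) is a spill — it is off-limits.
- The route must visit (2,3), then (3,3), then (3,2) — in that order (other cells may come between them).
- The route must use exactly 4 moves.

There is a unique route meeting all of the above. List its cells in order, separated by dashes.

The waypoints must appear in the order (2,3), (3,3), (3,2), with no cell reused.
Route from (2,2): right to (2,3), down to (3,3), left to (3,2), down-right to (4,3) — 4 moves in all.
Check: order respected (1 at step 1, 2 at step 2, 3 at step 3); 4 moves as required.

(2,2) - (2,3) - (3,3) - (3,2) - (4,3)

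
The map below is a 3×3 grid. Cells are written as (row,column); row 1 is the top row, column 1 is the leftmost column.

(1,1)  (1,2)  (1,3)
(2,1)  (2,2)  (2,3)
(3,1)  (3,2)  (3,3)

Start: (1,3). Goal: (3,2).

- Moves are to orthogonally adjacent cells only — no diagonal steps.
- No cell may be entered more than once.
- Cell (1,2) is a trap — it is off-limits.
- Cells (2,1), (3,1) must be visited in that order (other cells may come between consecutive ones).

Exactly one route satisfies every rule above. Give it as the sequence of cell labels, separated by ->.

(1,3) -> (2,3) -> (2,2) -> (2,1) -> (3,1) -> (3,2)

The waypoints must appear in the order (2,1), (3,1), with no cell reused.
Route from (1,3): down to (2,3), 2× left (reaching (2,1)), down to (3,1), right to (3,2) — 5 moves in all.
Check: order respected ((2,1) at step 3, (3,1) at step 4).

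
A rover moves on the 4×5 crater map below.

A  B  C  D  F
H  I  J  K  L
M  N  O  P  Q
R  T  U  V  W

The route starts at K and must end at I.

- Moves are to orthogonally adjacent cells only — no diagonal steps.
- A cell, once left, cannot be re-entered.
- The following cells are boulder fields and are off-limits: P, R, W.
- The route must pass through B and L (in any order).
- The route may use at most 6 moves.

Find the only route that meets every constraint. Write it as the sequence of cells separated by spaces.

Any route must reach B and L and still end at I within 6 moves, so the order of the required stops is forced.
Route from K: right 1 to L, up 1 to F, left 3 to B, down 1 to I — 6 moves in all.
Check: all required cells visited; 6 ≤ 6 moves.

K L F D C B I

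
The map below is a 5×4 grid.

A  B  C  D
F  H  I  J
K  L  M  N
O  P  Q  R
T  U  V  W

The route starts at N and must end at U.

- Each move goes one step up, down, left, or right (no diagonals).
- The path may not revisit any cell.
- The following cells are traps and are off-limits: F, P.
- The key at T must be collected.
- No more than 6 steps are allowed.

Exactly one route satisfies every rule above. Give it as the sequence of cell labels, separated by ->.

The budget equals the shortest possible length, so every move has to be on a shortest route through the required cells.
Route from N: 3× left (reaching K), 2× down (reaching T), right to U — 6 moves in all.
Check: all required cells visited; 6 ≤ 6 moves.

N -> M -> L -> K -> O -> T -> U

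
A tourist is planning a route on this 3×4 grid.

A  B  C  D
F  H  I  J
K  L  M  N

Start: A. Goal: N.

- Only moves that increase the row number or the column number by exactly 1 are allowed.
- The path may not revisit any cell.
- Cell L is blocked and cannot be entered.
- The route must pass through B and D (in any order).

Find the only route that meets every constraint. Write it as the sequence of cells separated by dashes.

A - B - C - D - J - N

Moves only go right or down, so the column and row indices never decrease.
Route from A: 3× right (reaching D), 2× down (reaching N) — 5 moves in all.
Check: all required cells visited.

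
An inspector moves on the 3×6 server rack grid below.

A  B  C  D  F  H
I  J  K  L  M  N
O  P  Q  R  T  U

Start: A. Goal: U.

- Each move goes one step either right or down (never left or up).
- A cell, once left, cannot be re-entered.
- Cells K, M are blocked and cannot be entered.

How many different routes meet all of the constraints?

A right/down-only route from A to U makes exactly 2 down-moves and 5 right-moves in some order.
With no other constraints that would be C(7,2) = 21 routes.
Subtract routes through each blocked cell (inclusion–exclusion for overlaps): − through K: 12 − through M: 10 + through K&M: 6 → 5.
That gives 5 routes.

5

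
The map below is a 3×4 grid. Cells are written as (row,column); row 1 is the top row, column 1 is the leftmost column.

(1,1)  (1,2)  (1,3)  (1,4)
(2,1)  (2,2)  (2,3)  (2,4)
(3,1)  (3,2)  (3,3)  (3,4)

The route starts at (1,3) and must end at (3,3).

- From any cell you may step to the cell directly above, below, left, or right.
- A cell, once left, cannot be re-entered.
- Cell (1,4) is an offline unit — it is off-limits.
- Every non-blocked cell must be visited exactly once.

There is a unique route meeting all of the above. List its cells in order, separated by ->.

Need to visit all 11 open cells exactly once, starting at (1,3) and ending at (3,3).
Cell (1,1) has only two open neighbours ((2,1) and (1,2)), so the path must pass straight through it: one of those is the cell it's entered from and the other is where it exits.
Route from (1,3): 2× left (reaching (1,1)), 2× down (reaching (3,1)), right to (3,2), up to (2,2), 2× right (reaching (2,4)), down to (3,4), left to (3,3) — 10 moves in all.
Check: all 11 open cells covered.

(1,3) -> (1,2) -> (1,1) -> (2,1) -> (3,1) -> (3,2) -> (2,2) -> (2,3) -> (2,4) -> (3,4) -> (3,3)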